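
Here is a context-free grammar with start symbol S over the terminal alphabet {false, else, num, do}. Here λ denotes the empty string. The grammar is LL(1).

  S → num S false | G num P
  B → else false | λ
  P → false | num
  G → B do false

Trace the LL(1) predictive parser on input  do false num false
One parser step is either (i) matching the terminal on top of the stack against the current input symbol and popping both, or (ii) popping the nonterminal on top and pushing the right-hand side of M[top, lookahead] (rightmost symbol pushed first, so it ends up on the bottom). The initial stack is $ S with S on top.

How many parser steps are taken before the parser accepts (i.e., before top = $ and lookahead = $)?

8

step 1: stack=$ S  input=do false num false $  — expand S → G num P
step 2: stack=$ P num G  input=do false num false $  — expand G → B do false
step 3: stack=$ P num false do B  input=do false num false $  — expand B → λ
step 4: stack=$ P num false do  input=do false num false $  — match do
step 5: stack=$ P num false  input=false num false $  — match false
step 6: stack=$ P num  input=num false $  — match num
step 7: stack=$ P  input=false $  — expand P → false
step 8: stack=$ false  input=false $  — match false
Accept reached after 8 steps.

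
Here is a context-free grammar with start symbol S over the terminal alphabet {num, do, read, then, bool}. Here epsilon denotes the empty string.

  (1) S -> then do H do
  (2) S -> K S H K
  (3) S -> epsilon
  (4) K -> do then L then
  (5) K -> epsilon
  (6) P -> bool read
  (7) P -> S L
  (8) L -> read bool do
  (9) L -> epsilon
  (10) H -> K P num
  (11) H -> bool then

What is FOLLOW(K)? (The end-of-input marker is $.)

FIRST(K) = {epsilon, do}
FIRST(L) = {epsilon, read}
FIRST(S) = {epsilon, bool, do, num, read, then}  (via K S H K)
FIRST(P) = {epsilon, bool, do, num, read, then}  (via S L)
FIRST(H) = {bool, do, num, read, then}  (via K P num)
FOLLOW(S) includes $ since S is the start symbol.
FOLLOW(P): in H->K P num, P is followed by num with FIRST {num}. Thus FOLLOW(P) = {num}.
FOLLOW(S): in S->K S H K, S is followed by H K with FIRST {bool, do, num, read, then}; in P->S L, S is followed by L with FIRST {epsilon, read}; in P->S L, the suffix after S is nullable, so FOLLOW(S) ⊇ FOLLOW(P) = {num}. Thus FOLLOW(S) = {$, bool, do, num, read, then}.
FOLLOW(K): in S->K S H K (occurrence 1), K is followed by S H K with FIRST {bool, do, num, read, then}; in S->K S H K (occurrence 2), the suffix after K is empty, so FOLLOW(K) ⊇ FOLLOW(S) = {$, bool, do, num, read, then}; in H->K P num, K is followed by P num with FIRST {bool, do, num, read, then}. Thus FOLLOW(K) = {$, bool, do, num, read, then}.
FOLLOW(L): in K->do then L then, L is followed by then with FIRST {then}; in P->S L, the suffix after L is empty, so FOLLOW(L) ⊇ FOLLOW(P) = {num}. Thus FOLLOW(L) = {num, then}.
FOLLOW(H): in S->then do H do, H is followed by do with FIRST {do}; in S->K S H K, H is followed by K with FIRST {epsilon, do}; in S->K S H K, the suffix after H is nullable, so FOLLOW(H) ⊇ FOLLOW(S) = {$, bool, do, num, read, then}. Thus FOLLOW(H) = {$, bool, do, num, read, then}.

{$, bool, do, num, read, then}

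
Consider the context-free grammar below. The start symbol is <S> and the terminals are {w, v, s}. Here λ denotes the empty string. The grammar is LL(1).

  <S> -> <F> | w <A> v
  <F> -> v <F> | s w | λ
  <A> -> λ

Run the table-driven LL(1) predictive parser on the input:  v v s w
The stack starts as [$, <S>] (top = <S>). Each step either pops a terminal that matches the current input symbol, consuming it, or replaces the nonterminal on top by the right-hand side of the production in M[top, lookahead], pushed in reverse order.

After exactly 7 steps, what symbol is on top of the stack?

step 1: stack=$ <S>  input=v v s w $  — expand <S> -> <F>
step 2: stack=$ <F>  input=v v s w $  — expand <F> -> v <F>
step 3: stack=$ <F> v  input=v v s w $  — match v
step 4: stack=$ <F>  input=v s w $  — expand <F> -> v <F>
step 5: stack=$ <F> v  input=v s w $  — match v
step 6: stack=$ <F>  input=s w $  — expand <F> -> s w
step 7: stack=$ w s  input=s w $  — match s
Stack after step 7: $ w (top = w).

w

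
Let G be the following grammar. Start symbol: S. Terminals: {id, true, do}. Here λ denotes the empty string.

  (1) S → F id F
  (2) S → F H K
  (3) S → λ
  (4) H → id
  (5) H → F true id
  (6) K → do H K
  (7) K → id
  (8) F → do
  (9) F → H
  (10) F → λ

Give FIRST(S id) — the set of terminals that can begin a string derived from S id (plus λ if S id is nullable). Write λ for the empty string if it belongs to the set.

FIRST(K) = {do, id}
FIRST(S) = {λ, do, id, true}  (via F id F, F H K)
FIRST(H) = {do, id, true}  (via F true id)
FIRST(F) = {λ, do, id, true}  (via H)
FIRST(S id): take FIRST of each symbol in turn, carrying on past any symbol whose FIRST contains λ; result {do, id, true}.

{do, id, true}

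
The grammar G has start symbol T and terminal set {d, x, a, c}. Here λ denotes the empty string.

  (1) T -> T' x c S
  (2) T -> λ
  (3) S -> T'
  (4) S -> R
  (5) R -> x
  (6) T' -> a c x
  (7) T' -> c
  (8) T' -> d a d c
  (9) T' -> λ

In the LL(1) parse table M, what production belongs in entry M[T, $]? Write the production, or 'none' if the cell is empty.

FIRST(R): from R->x we get {x}. So FIRST(R) = {x}.
FIRST(T'): from T'->a c x we get {a}; from T'->c we get {c}; from T'->d a d c we get {d}; from T'->λ we get {λ}. So FIRST(T') = {λ, a, c, d}.
FIRST(T): from T->T' x c S we get {a, c, d, x}; from T->λ we get {λ}. So FIRST(T) = {λ, a, c, d, x}.
FIRST(S): from S->T' we get {λ, a, c, d}; from S->R we get {x}. So FIRST(S) = {λ, a, c, d, x}.
FOLLOW(T) includes $ since T is the start symbol.
FOLLOW(T): T appears on no right-hand side. Thus FOLLOW(T) = {$}.
For T -> T' x c S: FIRST(T' x c S) = {a, c, d, x}, so it goes in M[T, t] for t ∈ {a, c, d, x}.
For T -> λ: FIRST(λ) = {λ}, so it goes in M[T, t] for t ∈ {}; since λ ∈ FIRST, also for every t ∈ FOLLOW(T) = {$}.

T -> λ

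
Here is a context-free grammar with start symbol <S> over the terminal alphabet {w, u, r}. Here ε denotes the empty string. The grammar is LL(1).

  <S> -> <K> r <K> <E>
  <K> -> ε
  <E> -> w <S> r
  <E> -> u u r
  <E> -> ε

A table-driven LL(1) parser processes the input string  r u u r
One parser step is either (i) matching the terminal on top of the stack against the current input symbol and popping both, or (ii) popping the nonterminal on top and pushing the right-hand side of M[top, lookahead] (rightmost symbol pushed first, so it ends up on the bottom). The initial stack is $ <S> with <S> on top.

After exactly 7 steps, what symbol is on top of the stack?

r

step 1: stack=$ <S>  input=r u u r $  — expand <S> -> <K> r <K> <E>
step 2: stack=$ <E> <K> r <K>  input=r u u r $  — expand <K> -> ε
step 3: stack=$ <E> <K> r  input=r u u r $  — match r
step 4: stack=$ <E> <K>  input=u u r $  — expand <K> -> ε
step 5: stack=$ <E>  input=u u r $  — expand <E> -> u u r
step 6: stack=$ r u u  input=u u r $  — match u
step 7: stack=$ r u  input=u r $  — match u
Stack after step 7: $ r (top = r).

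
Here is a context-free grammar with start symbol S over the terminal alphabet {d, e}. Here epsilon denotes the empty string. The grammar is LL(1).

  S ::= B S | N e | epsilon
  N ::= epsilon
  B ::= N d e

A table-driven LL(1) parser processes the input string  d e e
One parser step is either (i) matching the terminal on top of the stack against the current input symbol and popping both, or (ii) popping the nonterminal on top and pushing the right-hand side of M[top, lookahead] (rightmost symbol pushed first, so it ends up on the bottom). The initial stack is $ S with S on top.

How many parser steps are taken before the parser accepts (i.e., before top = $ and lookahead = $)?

step 1: stack=$ S  input=d e e $  — expand S ::= B S
step 2: stack=$ S B  input=d e e $  — expand B ::= N d e
step 3: stack=$ S e d N  input=d e e $  — expand N ::= epsilon
step 4: stack=$ S e d  input=d e e $  — match d
step 5: stack=$ S e  input=e e $  — match e
step 6: stack=$ S  input=e $  — expand S ::= N e
step 7: stack=$ e N  input=e $  — expand N ::= epsilon
step 8: stack=$ e  input=e $  — match e
Accept reached after 8 steps.

8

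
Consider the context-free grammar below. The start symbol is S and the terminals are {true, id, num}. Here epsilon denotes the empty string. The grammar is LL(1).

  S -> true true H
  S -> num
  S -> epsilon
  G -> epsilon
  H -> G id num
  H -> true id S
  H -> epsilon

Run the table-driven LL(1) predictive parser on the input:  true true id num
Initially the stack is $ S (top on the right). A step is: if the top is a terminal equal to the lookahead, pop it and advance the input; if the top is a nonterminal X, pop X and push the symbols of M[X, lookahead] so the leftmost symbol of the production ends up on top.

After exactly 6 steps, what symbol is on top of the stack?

     Stack          Input               Action
  1  $ S            true true id num $  expand S -> true true H
  2  $ H true true  true true id num $  match true
  3  $ H true       true id num $       match true
  4  $ H            id num $            expand H -> G id num
  5  $ num id G     id num $            expand G -> epsilon
  6  $ num id       id num $            match id
Stack after step 6: $ num (top = num).

num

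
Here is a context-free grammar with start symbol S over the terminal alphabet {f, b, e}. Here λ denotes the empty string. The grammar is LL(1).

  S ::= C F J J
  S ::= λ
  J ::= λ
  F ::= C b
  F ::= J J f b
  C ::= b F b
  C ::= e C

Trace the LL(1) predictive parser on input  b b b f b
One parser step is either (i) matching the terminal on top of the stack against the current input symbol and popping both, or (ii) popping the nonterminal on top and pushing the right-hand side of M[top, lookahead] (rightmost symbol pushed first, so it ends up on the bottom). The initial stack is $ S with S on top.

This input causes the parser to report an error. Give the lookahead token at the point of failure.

step 1: stack=$ S  input=b b b f b $  — expand S ::= C F J J
step 2: stack=$ J J F C  input=b b b f b $  — expand C ::= b F b
step 3: stack=$ J J F b F b  input=b b b f b $  — match b
step 4: stack=$ J J F b F  input=b b f b $  — expand F ::= C b
step 5: stack=$ J J F b b C  input=b b f b $  — expand C ::= b F b
step 6: stack=$ J J F b b b F b  input=b b f b $  — match b
step 7: stack=$ J J F b b b F  input=b f b $  — expand F ::= C b
step 8: stack=$ J J F b b b b C  input=b f b $  — expand C ::= b F b
step 9: stack=$ J J F b b b b b F b  input=b f b $  — match b
step 10: stack=$ J J F b b b b b F  input=f b $  — expand F ::= J J f b
step 11: stack=$ J J F b b b b b b f J J  input=f b $  — expand J ::= λ
step 12: stack=$ J J F b b b b b b f J  input=f b $  — expand J ::= λ
step 13: stack=$ J J F b b b b b b f  input=f b $  — match f
step 14: stack=$ J J F b b b b b b  input=b $  — match b
step 15: stack=$ J J F b b b b b  input=$  — error: top is terminal b but lookahead is $

$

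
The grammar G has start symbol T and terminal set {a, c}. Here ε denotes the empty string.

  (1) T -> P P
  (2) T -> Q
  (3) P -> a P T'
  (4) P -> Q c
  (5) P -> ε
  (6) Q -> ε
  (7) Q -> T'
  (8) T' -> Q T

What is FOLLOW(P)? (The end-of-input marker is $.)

FIRST(T): from T->P P we get {ε, a, c}; from T->Q we get {ε, a, c}. So FIRST(T) = {ε, a, c}.
FIRST(P): from P->a P T' we get {a}; from P->Q c we get {a, c}; from P->ε we get {ε}. So FIRST(P) = {ε, a, c}.
FIRST(Q): from Q->ε we get {ε}; from Q->T' we get {ε, a, c}. So FIRST(Q) = {ε, a, c}.
FIRST(T'): from T'->Q T we get {ε, a, c}. So FIRST(T') = {ε, a, c}.
FOLLOW(T) includes $ since T is the start symbol.
FOLLOW(T): in T'->Q T, the suffix after T is empty, so FOLLOW(T) ⊇ FOLLOW(T') = {$, a, c}. Thus FOLLOW(T) = {$, a, c}.
FOLLOW(P): in T->P P (occurrence 1), P is followed by P with FIRST {ε, a, c}; in T->P P (occurrence 1), the suffix after P is nullable, so FOLLOW(P) ⊇ FOLLOW(T) = {$, a, c}; in T->P P (occurrence 2), the suffix after P is empty, so FOLLOW(P) ⊇ FOLLOW(T) = {$, a, c}; in P->a P T', P is followed by T' with FIRST {ε, a, c}; in P->a P T', the suffix after P is nullable (adds nothing new). Thus FOLLOW(P) = {$, a, c}.
FOLLOW(Q): in T->Q, the suffix after Q is empty, so FOLLOW(Q) ⊇ FOLLOW(T) = {$, a, c}; in P->Q c, Q is followed by c with FIRST {c}; in T'->Q T, Q is followed by T with FIRST {ε, a, c}; in T'->Q T, the suffix after Q is nullable, so FOLLOW(Q) ⊇ FOLLOW(T') = {$, a, c}. Thus FOLLOW(Q) = {$, a, c}.
FOLLOW(T'): in P->a P T', the suffix after T' is empty, so FOLLOW(T') ⊇ FOLLOW(P) = {$, a, c}; in Q->T', the suffix after T' is empty, so FOLLOW(T') ⊇ FOLLOW(Q) = {$, a, c}. Thus FOLLOW(T') = {$, a, c}.

{$, a, c}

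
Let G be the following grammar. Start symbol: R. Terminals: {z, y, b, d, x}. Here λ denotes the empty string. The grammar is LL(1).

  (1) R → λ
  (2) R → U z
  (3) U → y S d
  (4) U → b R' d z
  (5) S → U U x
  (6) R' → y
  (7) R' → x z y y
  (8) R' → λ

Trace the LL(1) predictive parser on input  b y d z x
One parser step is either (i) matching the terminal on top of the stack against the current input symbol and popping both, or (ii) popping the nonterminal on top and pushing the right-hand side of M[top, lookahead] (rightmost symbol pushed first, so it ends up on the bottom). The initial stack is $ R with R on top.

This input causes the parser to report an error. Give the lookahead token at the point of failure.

x

     Stack         Input        Action
  1  $ R           b y d z x $  expand R → U z
  2  $ z U         b y d z x $  expand U → b R' d z
  3  $ z z d R' b  b y d z x $  match b
  4  $ z z d R'    y d z x $    expand R' → y
  5  $ z z d y     y d z x $    match y
  6  $ z z d       d z x $      match d
  7  $ z z         z x $        match z
  8  $ z           x $          error: top is terminal z but lookahead is x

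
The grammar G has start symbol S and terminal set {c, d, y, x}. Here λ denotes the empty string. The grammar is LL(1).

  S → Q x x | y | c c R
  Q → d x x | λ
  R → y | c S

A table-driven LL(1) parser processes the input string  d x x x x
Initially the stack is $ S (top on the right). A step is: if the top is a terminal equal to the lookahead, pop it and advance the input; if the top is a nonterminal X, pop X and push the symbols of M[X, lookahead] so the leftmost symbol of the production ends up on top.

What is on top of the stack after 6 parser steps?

x

step 1: stack=$ S  input=d x x x x $  — expand S → Q x x
step 2: stack=$ x x Q  input=d x x x x $  — expand Q → d x x
step 3: stack=$ x x x x d  input=d x x x x $  — match d
step 4: stack=$ x x x x  input=x x x x $  — match x
step 5: stack=$ x x x  input=x x x $  — match x
step 6: stack=$ x x  input=x x $  — match x
Stack after step 6: $ x (top = x).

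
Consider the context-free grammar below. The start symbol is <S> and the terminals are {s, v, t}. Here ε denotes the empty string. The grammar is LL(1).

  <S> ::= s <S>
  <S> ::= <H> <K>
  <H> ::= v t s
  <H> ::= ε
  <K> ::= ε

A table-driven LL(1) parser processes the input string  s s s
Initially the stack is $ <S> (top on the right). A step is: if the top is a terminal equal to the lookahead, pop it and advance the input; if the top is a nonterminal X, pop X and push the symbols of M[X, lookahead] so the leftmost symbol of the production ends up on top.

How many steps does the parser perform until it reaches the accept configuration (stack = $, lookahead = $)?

step 1: stack=$ <S>  input=s s s $  — expand <S> ::= s <S>
step 2: stack=$ <S> s  input=s s s $  — match s
step 3: stack=$ <S>  input=s s $  — expand <S> ::= s <S>
step 4: stack=$ <S> s  input=s s $  — match s
step 5: stack=$ <S>  input=s $  — expand <S> ::= s <S>
step 6: stack=$ <S> s  input=s $  — match s
step 7: stack=$ <S>  input=$  — expand <S> ::= <H> <K>
step 8: stack=$ <K> <H>  input=$  — expand <H> ::= ε
step 9: stack=$ <K>  input=$  — expand <K> ::= ε
Accept reached after 9 steps.

9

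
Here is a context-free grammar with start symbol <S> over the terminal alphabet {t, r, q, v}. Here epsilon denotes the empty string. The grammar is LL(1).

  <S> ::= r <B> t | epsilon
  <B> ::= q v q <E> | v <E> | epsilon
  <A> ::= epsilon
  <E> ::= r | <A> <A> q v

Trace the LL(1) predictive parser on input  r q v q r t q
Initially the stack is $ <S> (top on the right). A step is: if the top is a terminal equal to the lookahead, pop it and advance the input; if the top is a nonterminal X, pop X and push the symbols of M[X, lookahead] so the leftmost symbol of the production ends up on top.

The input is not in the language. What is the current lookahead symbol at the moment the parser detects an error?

q

      Stack          Input            Action
   1  $ <S>          r q v q r t q $  expand <S> ::= r <B> t
   2  $ t <B> r      r q v q r t q $  match r
   3  $ t <B>        q v q r t q $    expand <B> ::= q v q <E>
   4  $ t <E> q v q  q v q r t q $    match q
   5  $ t <E> q v    v q r t q $      match v
   6  $ t <E> q      q r t q $        match q
   7  $ t <E>        r t q $          expand <E> ::= r
   8  $ t r          r t q $          match r
   9  $ t            t q $            match t
  10  $              q $              error: stack empty but input remains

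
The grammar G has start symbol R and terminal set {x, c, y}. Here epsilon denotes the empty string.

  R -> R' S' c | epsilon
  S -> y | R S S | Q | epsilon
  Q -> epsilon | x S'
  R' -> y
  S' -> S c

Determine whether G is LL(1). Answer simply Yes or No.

No

FIRST(R) = {epsilon, y}
FIRST(S) = {epsilon, x, y}
FIRST(Q) = {epsilon, x}
FIRST(R') = {y}
FIRST(S') = {c, x, y}
FOLLOW(R) = {$, c, x, y}
FOLLOW(S) = {c, x, y}
FOLLOW(Q) = {c, x, y}
FOLLOW(R') = {c, x, y}
FOLLOW(S') = {c, x, y}
Cell M[Q, x] receives both Q -> epsilon and Q -> x S' — the grammar is not LL(1).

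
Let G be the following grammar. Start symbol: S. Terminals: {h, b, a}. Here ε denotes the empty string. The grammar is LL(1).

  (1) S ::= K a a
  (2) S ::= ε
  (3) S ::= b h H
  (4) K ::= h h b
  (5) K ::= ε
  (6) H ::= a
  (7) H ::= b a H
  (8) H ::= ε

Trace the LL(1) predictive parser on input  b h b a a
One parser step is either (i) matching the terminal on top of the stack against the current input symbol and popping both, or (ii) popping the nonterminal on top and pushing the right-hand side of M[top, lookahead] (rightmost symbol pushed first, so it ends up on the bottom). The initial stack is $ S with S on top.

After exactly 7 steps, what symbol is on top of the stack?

     Stack    Input        Action
  1  $ S      b h b a a $  expand S ::= b h H
  2  $ H h b  b h b a a $  match b
  3  $ H h    h b a a $    match h
  4  $ H      b a a $      expand H ::= b a H
  5  $ H a b  b a a $      match b
  6  $ H a    a a $        match a
  7  $ H      a $          expand H ::= a
Stack after step 7: $ a (top = a).

a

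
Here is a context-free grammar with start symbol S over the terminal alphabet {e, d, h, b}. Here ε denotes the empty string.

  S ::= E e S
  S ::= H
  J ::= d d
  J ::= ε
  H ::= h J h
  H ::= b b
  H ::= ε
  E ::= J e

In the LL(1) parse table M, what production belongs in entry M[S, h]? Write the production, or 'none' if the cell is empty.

S ::= H

FIRST(J) = {ε, d}
FIRST(H) = {ε, b, h}
FIRST(E) = {d, e}  (via J e)
FIRST(S) = {ε, b, d, e, h}  (via E e S, H)
FOLLOW(S) includes $ since S is the start symbol.
FOLLOW(S): in S::=E e S, the suffix after S is empty (adds nothing new). Thus FOLLOW(S) = {$}.
For S ::= E e S: FIRST(E e S) = {d, e}, so it goes in M[S, t] for t ∈ {d, e}.
For S ::= H: FIRST(H) = {ε, b, h}, so it goes in M[S, t] for t ∈ {b, h}; since ε ∈ FIRST, also for every t ∈ FOLLOW(S) = {$}.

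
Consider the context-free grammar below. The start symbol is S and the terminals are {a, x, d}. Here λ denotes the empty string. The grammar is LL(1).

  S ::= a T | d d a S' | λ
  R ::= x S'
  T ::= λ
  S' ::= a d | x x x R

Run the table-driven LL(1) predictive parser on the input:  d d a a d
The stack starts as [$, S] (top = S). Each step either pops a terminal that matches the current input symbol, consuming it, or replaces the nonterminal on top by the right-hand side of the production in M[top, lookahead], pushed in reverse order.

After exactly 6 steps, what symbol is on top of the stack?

d

step 1: stack=$ S  input=d d a a d $  — expand S ::= d d a S'
step 2: stack=$ S' a d d  input=d d a a d $  — match d
step 3: stack=$ S' a d  input=d a a d $  — match d
step 4: stack=$ S' a  input=a a d $  — match a
step 5: stack=$ S'  input=a d $  — expand S' ::= a d
step 6: stack=$ d a  input=a d $  — match a
Stack after step 6: $ d (top = d).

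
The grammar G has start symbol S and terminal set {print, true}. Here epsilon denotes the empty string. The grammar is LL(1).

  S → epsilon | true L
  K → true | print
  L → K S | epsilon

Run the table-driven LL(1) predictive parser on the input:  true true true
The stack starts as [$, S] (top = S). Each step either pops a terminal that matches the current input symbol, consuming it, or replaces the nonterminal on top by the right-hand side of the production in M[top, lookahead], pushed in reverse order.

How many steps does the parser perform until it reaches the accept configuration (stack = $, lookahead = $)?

8

     Stack     Input             Action
  1  $ S       true true true $  expand S → true L
  2  $ L true  true true true $  match true
  3  $ L       true true $       expand L → K S
  4  $ S K     true true $       expand K → true
  5  $ S true  true true $       match true
  6  $ S       true $            expand S → true L
  7  $ L true  true $            match true
  8  $ L       $                 expand L → epsilon
Accept reached after 8 steps.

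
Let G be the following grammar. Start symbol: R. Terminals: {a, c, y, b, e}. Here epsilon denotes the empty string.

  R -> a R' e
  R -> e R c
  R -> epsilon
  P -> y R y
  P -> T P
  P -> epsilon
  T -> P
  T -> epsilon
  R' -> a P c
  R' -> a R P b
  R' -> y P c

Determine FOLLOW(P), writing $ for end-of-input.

FIRST(R): from R->a R' e we get {a}; from R->e R c we get {e}; from R->epsilon we get {epsilon}. So FIRST(R) = {epsilon, a, e}.
FIRST(R'): from R'->a P c we get {a}; from R'->a R P b we get {a}; from R'->y P c we get {y}. So FIRST(R') = {a, y}.
FIRST(P): from P->y R y we get {y}; from P->T P we get {epsilon, y}; from P->epsilon we get {epsilon}. So FIRST(P) = {epsilon, y}.
FIRST(T): from T->P we get {epsilon, y}; from T->epsilon we get {epsilon}. So FIRST(T) = {epsilon, y}.
FOLLOW(R) includes $ since R is the start symbol.
FOLLOW(R): in R->e R c, R is followed by c with FIRST {c}; in P->y R y, R is followed by y with FIRST {y}; in R'->a R P b, R is followed by P b with FIRST {b, y}. Thus FOLLOW(R) = {$, b, c, y}.
FOLLOW(R'): in R->a R' e, R' is followed by e with FIRST {e}. Thus FOLLOW(R') = {e}.
FOLLOW(P): in P->T P, the suffix after P is empty (adds nothing new); in T->P, the suffix after P is empty, so FOLLOW(P) ⊇ FOLLOW(T) = {b, c, y}; in R'->a P c, P is followed by c with FIRST {c}; in R'->a R P b, P is followed by b with FIRST {b}; in R'->y P c, P is followed by c with FIRST {c}. Thus FOLLOW(P) = {b, c, y}.
FOLLOW(T): in P->T P, T is followed by P with FIRST {epsilon, y}; in P->T P, the suffix after T is nullable, so FOLLOW(T) ⊇ FOLLOW(P) = {b, c, y}. Thus FOLLOW(T) = {b, c, y}.

{b, c, y}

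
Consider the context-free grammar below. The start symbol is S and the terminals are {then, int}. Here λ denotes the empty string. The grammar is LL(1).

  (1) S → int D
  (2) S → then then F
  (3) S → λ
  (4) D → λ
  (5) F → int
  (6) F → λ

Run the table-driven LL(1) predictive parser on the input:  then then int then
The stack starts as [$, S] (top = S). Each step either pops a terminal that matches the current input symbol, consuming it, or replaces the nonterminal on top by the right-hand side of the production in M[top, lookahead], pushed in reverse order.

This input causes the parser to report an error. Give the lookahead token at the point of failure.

step 1: stack=$ S  input=then then int then $  — expand S → then then F
step 2: stack=$ F then then  input=then then int then $  — match then
step 3: stack=$ F then  input=then int then $  — match then
step 4: stack=$ F  input=int then $  — expand F → int
step 5: stack=$ int  input=int then $  — match int
step 6: stack=$  input=then $  — error: stack empty but input remains

then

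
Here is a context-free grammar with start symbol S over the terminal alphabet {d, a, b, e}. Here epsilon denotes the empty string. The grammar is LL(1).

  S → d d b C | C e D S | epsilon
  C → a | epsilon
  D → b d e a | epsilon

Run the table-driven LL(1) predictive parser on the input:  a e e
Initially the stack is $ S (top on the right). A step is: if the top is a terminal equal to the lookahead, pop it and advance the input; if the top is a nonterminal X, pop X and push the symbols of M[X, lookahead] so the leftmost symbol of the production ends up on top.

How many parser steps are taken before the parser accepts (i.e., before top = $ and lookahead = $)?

10

step 1: stack=$ S  input=a e e $  — expand S → C e D S
step 2: stack=$ S D e C  input=a e e $  — expand C → a
step 3: stack=$ S D e a  input=a e e $  — match a
step 4: stack=$ S D e  input=e e $  — match e
step 5: stack=$ S D  input=e $  — expand D → epsilon
step 6: stack=$ S  input=e $  — expand S → C e D S
step 7: stack=$ S D e C  input=e $  — expand C → epsilon
step 8: stack=$ S D e  input=e $  — match e
step 9: stack=$ S D  input=$  — expand D → epsilon
step 10: stack=$ S  input=$  — expand S → epsilon
Accept reached after 10 steps.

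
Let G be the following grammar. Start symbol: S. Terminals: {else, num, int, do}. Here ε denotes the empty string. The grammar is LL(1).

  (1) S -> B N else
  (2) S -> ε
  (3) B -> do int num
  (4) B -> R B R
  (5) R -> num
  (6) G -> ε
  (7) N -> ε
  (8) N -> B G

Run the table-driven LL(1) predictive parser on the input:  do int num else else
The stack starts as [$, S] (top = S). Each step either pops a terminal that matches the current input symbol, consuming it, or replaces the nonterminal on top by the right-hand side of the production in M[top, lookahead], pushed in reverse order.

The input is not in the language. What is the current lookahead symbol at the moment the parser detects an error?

step 1: stack=$ S  input=do int num else else $  — expand S -> B N else
step 2: stack=$ else N B  input=do int num else else $  — expand B -> do int num
step 3: stack=$ else N num int do  input=do int num else else $  — match do
step 4: stack=$ else N num int  input=int num else else $  — match int
step 5: stack=$ else N num  input=num else else $  — match num
step 6: stack=$ else N  input=else else $  — expand N -> ε
step 7: stack=$ else  input=else else $  — match else
step 8: stack=$  input=else $  — error: stack empty but input remains

else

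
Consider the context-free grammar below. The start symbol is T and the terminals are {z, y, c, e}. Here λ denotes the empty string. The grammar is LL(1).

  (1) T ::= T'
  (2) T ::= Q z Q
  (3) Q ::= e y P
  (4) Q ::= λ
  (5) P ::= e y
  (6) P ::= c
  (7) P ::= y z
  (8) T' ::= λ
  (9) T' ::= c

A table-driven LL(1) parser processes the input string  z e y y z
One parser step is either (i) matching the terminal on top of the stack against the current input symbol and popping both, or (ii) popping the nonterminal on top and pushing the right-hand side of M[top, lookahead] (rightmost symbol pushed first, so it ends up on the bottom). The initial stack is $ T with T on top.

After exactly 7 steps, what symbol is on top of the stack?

y

     Stack    Input        Action
  1  $ T      z e y y z $  expand T ::= Q z Q
  2  $ Q z Q  z e y y z $  expand Q ::= λ
  3  $ Q z    z e y y z $  match z
  4  $ Q      e y y z $    expand Q ::= e y P
  5  $ P y e  e y y z $    match e
  6  $ P y    y y z $      match y
  7  $ P      y z $        expand P ::= y z
Stack after step 7: $ z y (top = y).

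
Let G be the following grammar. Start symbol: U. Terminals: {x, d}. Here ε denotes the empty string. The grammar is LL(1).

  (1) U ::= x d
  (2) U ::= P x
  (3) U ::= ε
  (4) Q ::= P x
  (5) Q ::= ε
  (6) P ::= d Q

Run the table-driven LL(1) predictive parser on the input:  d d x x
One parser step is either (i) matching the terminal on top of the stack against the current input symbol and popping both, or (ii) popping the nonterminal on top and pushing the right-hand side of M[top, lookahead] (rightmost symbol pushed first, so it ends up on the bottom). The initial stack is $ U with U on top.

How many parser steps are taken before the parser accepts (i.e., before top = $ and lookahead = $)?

9

     Stack      Input      Action
  1  $ U        d d x x $  expand U ::= P x
  2  $ x P      d d x x $  expand P ::= d Q
  3  $ x Q d    d d x x $  match d
  4  $ x Q      d x x $    expand Q ::= P x
  5  $ x x P    d x x $    expand P ::= d Q
  6  $ x x Q d  d x x $    match d
  7  $ x x Q    x x $      expand Q ::= ε
  8  $ x x      x x $      match x
  9  $ x        x $        match x
Accept reached after 9 steps.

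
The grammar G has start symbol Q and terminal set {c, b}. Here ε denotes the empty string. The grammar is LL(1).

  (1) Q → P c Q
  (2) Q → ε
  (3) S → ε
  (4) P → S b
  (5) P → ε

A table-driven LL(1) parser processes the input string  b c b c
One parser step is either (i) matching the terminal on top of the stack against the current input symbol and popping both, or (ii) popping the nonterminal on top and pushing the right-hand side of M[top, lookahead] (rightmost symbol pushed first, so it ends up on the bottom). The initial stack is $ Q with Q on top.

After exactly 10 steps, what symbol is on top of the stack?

Q

      Stack      Input      Action
   1  $ Q        b c b c $  expand Q → P c Q
   2  $ Q c P    b c b c $  expand P → S b
   3  $ Q c b S  b c b c $  expand S → ε
   4  $ Q c b    b c b c $  match b
   5  $ Q c      c b c $    match c
   6  $ Q        b c $      expand Q → P c Q
   7  $ Q c P    b c $      expand P → S b
   8  $ Q c b S  b c $      expand S → ε
   9  $ Q c b    b c $      match b
  10  $ Q c      c $        match c
Stack after step 10: $ Q (top = Q).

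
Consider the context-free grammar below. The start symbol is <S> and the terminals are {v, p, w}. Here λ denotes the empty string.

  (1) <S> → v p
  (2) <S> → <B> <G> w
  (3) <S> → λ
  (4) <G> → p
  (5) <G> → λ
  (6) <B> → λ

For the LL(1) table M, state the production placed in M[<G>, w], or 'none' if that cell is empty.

FIRST(<G>) = {λ, p}
FIRST(<B>) = {λ}
FIRST(<S>) = {λ, p, v, w}  (via <B> <G> w)
FOLLOW(<S>) includes $ since <S> is the start symbol.
FOLLOW(<G>): in <S>→<B> <G> w, <G> is followed by w with FIRST {w}. Thus FOLLOW(<G>) = {w}.
For <G> → p: FIRST(p) = {p}, so it goes in M[<G>, t] for t ∈ {p}.
For <G> → λ: FIRST(λ) = {λ}, so it goes in M[<G>, t] for t ∈ {}; since λ ∈ FIRST, also for every t ∈ FOLLOW(<G>) = {w}.

<G> → λ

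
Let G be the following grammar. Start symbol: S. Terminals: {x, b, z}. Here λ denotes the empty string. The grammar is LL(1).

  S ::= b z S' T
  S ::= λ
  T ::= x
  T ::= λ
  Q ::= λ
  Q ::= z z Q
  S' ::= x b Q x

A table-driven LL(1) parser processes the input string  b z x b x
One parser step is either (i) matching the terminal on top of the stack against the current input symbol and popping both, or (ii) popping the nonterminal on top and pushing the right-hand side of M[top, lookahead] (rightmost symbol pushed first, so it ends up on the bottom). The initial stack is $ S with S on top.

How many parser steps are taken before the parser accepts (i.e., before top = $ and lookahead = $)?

     Stack        Input        Action
  1  $ S          b z x b x $  expand S ::= b z S' T
  2  $ T S' z b   b z x b x $  match b
  3  $ T S' z     z x b x $    match z
  4  $ T S'       x b x $      expand S' ::= x b Q x
  5  $ T x Q b x  x b x $      match x
  6  $ T x Q b    b x $        match b
  7  $ T x Q      x $          expand Q ::= λ
  8  $ T x        x $          match x
  9  $ T          $            expand T ::= λ
Accept reached after 9 steps.

9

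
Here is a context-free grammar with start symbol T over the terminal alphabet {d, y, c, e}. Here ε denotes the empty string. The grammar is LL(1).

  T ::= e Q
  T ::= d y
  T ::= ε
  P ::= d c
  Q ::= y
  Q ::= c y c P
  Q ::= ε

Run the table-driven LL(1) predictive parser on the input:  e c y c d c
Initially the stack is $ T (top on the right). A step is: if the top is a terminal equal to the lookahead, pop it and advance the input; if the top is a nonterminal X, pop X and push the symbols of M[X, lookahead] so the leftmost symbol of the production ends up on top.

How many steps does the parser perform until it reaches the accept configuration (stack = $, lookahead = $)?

9

step 1: stack=$ T  input=e c y c d c $  — expand T ::= e Q
step 2: stack=$ Q e  input=e c y c d c $  — match e
step 3: stack=$ Q  input=c y c d c $  — expand Q ::= c y c P
step 4: stack=$ P c y c  input=c y c d c $  — match c
step 5: stack=$ P c y  input=y c d c $  — match y
step 6: stack=$ P c  input=c d c $  — match c
step 7: stack=$ P  input=d c $  — expand P ::= d c
step 8: stack=$ c d  input=d c $  — match d
step 9: stack=$ c  input=c $  — match c
Accept reached after 9 steps.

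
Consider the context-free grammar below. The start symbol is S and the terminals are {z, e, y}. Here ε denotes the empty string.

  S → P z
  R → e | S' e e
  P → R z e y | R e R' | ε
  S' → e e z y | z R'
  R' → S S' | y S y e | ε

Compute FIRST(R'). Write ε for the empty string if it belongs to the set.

FIRST(S') = {e, z}
FIRST(R) = {e, z}  (via S' e e)
FIRST(P) = {ε, e, z}  (via R z e y, R e R')
FIRST(S) = {e, z}  (via P z)
FIRST(R') = {ε, e, y, z}  (via S S')

{ε, e, y, z}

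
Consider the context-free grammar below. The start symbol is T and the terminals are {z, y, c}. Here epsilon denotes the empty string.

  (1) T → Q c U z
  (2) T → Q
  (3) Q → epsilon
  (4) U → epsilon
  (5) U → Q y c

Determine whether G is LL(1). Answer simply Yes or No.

Yes

FIRST(T) = {epsilon, c}
FIRST(Q) = {epsilon}
FIRST(U) = {epsilon, y}
FOLLOW(T) = {$}
FOLLOW(Q) = {$, c, y}
FOLLOW(U) = {z}
Each cell of M receives at most one production.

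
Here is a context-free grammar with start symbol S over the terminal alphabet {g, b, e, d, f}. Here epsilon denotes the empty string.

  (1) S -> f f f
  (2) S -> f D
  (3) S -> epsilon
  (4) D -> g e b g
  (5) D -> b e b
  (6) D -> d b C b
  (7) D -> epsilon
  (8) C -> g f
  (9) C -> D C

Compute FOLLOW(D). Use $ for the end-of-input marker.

{$, b, d, g}

FIRST(S) = {epsilon, f}
FIRST(D) = {epsilon, b, d, g}
FIRST(C) = {b, d, g}  (via D C)
FOLLOW(S) includes $ since S is the start symbol.
FOLLOW(S): S appears on no right-hand side. Thus FOLLOW(S) = {$}.
FOLLOW(D): in S->f D, the suffix after D is empty, so FOLLOW(D) ⊇ FOLLOW(S) = {$}; in C->D C, D is followed by C with FIRST {b, d, g}. Thus FOLLOW(D) = {$, b, d, g}.
FOLLOW(C): in D->d b C b, C is followed by b with FIRST {b}; in C->D C, the suffix after C is empty (adds nothing new). Thus FOLLOW(C) = {b}.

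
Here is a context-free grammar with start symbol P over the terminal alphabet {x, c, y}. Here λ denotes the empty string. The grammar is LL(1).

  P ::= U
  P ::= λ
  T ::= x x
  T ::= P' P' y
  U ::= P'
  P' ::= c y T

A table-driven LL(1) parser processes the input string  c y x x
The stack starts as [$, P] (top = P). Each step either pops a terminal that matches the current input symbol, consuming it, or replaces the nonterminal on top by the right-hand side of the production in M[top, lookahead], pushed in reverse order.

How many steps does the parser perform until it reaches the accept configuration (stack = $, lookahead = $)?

8

     Stack    Input      Action
  1  $ P      c y x x $  expand P ::= U
  2  $ U      c y x x $  expand U ::= P'
  3  $ P'     c y x x $  expand P' ::= c y T
  4  $ T y c  c y x x $  match c
  5  $ T y    y x x $    match y
  6  $ T      x x $      expand T ::= x x
  7  $ x x    x x $      match x
  8  $ x      x $        match x
Accept reached after 8 steps.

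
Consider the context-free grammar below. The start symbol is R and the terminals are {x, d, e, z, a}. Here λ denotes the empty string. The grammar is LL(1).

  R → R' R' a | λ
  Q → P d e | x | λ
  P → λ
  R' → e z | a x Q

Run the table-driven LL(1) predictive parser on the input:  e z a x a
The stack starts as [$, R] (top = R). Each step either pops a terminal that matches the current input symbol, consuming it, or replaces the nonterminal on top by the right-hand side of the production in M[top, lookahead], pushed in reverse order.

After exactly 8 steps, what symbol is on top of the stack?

a

     Stack       Input        Action
  1  $ R         e z a x a $  expand R → R' R' a
  2  $ a R' R'   e z a x a $  expand R' → e z
  3  $ a R' z e  e z a x a $  match e
  4  $ a R' z    z a x a $    match z
  5  $ a R'      a x a $      expand R' → a x Q
  6  $ a Q x a   a x a $      match a
  7  $ a Q x     x a $        match x
  8  $ a Q       a $          expand Q → λ
Stack after step 8: $ a (top = a).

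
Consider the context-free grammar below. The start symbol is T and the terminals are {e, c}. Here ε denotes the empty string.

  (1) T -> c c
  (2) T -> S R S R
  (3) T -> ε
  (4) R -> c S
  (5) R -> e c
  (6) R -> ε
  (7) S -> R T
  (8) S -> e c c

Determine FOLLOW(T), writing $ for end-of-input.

{$, c, e}

FIRST(R): from R->c S we get {c}; from R->e c we get {e}; from R->ε we get {ε}. So FIRST(R) = {ε, c, e}.
FIRST(T): from T->c c we get {c}; from T->S R S R we get {ε, c, e}; from T->ε we get {ε}. So FIRST(T) = {ε, c, e}.
FIRST(S): from S->R T we get {ε, c, e}; from S->e c c we get {e}. So FIRST(S) = {ε, c, e}.
FOLLOW(T) includes $ since T is the start symbol.
FOLLOW(T): in S->R T, the suffix after T is empty, so FOLLOW(T) ⊇ FOLLOW(S) = {$, c, e}. Thus FOLLOW(T) = {$, c, e}.
FOLLOW(R): in T->S R S R (occurrence 1), R is followed by S R with FIRST {ε, c, e}; in T->S R S R (occurrence 1), the suffix after R is nullable, so FOLLOW(R) ⊇ FOLLOW(T) = {$, c, e}; in T->S R S R (occurrence 2), the suffix after R is empty, so FOLLOW(R) ⊇ FOLLOW(T) = {$, c, e}; in S->R T, R is followed by T with FIRST {ε, c, e}; in S->R T, the suffix after R is nullable, so FOLLOW(R) ⊇ FOLLOW(S) = {$, c, e}. Thus FOLLOW(R) = {$, c, e}.
FOLLOW(S): in T->S R S R (occurrence 1), S is followed by R S R with FIRST {ε, c, e}; in T->S R S R (occurrence 1), the suffix after S is nullable, so FOLLOW(S) ⊇ FOLLOW(T) = {$, c, e}; in T->S R S R (occurrence 2), S is followed by R with FIRST {ε, c, e}; in T->S R S R (occurrence 2), the suffix after S is nullable, so FOLLOW(S) ⊇ FOLLOW(T) = {$, c, e}; in R->c S, the suffix after S is empty, so FOLLOW(S) ⊇ FOLLOW(R) = {$, c, e}. Thus FOLLOW(S) = {$, c, e}.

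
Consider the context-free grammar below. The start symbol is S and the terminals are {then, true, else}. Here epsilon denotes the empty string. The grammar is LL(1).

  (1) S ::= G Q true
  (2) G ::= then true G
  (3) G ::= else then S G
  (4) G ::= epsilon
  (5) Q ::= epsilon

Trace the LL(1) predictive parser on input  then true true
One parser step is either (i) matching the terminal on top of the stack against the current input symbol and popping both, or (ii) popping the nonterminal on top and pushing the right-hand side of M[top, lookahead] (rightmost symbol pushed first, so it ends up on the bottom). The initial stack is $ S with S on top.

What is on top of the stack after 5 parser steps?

Q

step 1: stack=$ S  input=then true true $  — expand S ::= G Q true
step 2: stack=$ true Q G  input=then true true $  — expand G ::= then true G
step 3: stack=$ true Q G true then  input=then true true $  — match then
step 4: stack=$ true Q G true  input=true true $  — match true
step 5: stack=$ true Q G  input=true $  — expand G ::= epsilon
Stack after step 5: $ true Q (top = Q).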